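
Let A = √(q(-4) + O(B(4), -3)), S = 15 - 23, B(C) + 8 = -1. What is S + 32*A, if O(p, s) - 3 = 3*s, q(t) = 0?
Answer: -8 + 32*I*√6 ≈ -8.0 + 78.384*I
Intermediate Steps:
B(C) = -9 (B(C) = -8 - 1 = -9)
S = -8
O(p, s) = 3 + 3*s
A = I*√6 (A = √(0 + (3 + 3*(-3))) = √(0 + (3 - 9)) = √(0 - 6) = √(-6) = I*√6 ≈ 2.4495*I)
S + 32*A = -8 + 32*(I*√6) = -8 + 32*I*√6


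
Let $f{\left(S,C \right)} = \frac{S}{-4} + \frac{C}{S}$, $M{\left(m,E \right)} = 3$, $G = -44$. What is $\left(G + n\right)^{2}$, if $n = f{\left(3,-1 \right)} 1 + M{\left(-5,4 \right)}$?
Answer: $\frac{255025}{144} \approx 1771.0$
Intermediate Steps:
$f{\left(S,C \right)} = - \frac{S}{4} + \frac{C}{S}$ ($f{\left(S,C \right)} = S \left(- \frac{1}{4}\right) + \frac{C}{S} = - \frac{S}{4} + \frac{C}{S}$)
$n = \frac{23}{12}$ ($n = \left(\left(- \frac{1}{4}\right) 3 - \frac{1}{3}\right) 1 + 3 = \left(- \frac{3}{4} - \frac{1}{3}\right) 1 + 3 = \left(- \frac{13}{12}\right) 1 + 3 = - \frac{13}{12} + 3 = \frac{23}{12} \approx 1.9167$)
$\left(G + n\right)^{2} = \left(-44 + \frac{23}{12}\right)^{2} = \left(- \frac{505}{12}\right)^{2} = \frac{255025}{144}$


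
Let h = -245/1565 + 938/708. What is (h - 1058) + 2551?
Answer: 165556837/110802 ≈ 1494.2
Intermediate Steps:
h = 129451/110802 (h = -245*1/1565 + 938*(1/708) = -49/313 + 469/354 = 129451/110802 ≈ 1.1683)
(h - 1058) + 2551 = (129451/110802 - 1058) + 2551 = -117099065/110802 + 2551 = 165556837/110802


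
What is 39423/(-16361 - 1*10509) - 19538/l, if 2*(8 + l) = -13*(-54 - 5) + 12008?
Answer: -1552970177/342834330 ≈ -4.5298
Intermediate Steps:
l = 12759/2 (l = -8 + (-13*(-54 - 5) + 12008)/2 = -8 + (-13*(-59) + 12008)/2 = -8 + (767 + 12008)/2 = -8 + (½)*12775 = -8 + 12775/2 = 12759/2 ≈ 6379.5)
39423/(-16361 - 1*10509) - 19538/l = 39423/(-16361 - 1*10509) - 19538/12759/2 = 39423/(-16361 - 10509) - 19538*2/12759 = 39423/(-26870) - 39076/12759 = 39423*(-1/26870) - 39076/12759 = -39423/26870 - 39076/12759 = -1552970177/342834330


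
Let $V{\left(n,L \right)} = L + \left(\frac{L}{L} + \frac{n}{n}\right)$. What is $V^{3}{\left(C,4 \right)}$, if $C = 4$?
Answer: $216$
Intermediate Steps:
$V{\left(n,L \right)} = 2 + L$ ($V{\left(n,L \right)} = L + \left(1 + 1\right) = L + 2 = 2 + L$)
$V^{3}{\left(C,4 \right)} = \left(2 + 4\right)^{3} = 6^{3} = 216$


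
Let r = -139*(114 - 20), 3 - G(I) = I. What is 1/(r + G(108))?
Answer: -1/13171 ≈ -7.5924e-5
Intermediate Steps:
G(I) = 3 - I
r = -13066 (r = -139*94 = -13066)
1/(r + G(108)) = 1/(-13066 + (3 - 1*108)) = 1/(-13066 + (3 - 108)) = 1/(-13066 - 105) = 1/(-13171) = -1/13171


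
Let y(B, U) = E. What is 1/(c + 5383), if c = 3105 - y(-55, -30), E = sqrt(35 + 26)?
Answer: 8488/72046083 + sqrt(61)/72046083 ≈ 0.00011792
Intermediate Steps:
E = sqrt(61) ≈ 7.8102
y(B, U) = sqrt(61)
c = 3105 - sqrt(61) ≈ 3097.2
1/(c + 5383) = 1/((3105 - sqrt(61)) + 5383) = 1/(8488 - sqrt(61))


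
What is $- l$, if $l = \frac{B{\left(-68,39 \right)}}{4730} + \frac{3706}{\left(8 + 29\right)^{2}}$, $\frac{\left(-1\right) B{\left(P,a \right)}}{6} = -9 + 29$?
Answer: $- \frac{1736510}{647537} \approx -2.6817$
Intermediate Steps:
$B{\left(P,a \right)} = -120$ ($B{\left(P,a \right)} = - 6 \left(-9 + 29\right) = \left(-6\right) 20 = -120$)
$l = \frac{1736510}{647537}$ ($l = - \frac{120}{4730} + \frac{3706}{\left(8 + 29\right)^{2}} = \left(-120\right) \frac{1}{4730} + \frac{3706}{37^{2}} = - \frac{12}{473} + \frac{3706}{1369} = \frac{1736510}{647537} \approx 2.6817$)
$- l = \left(-1\right) \frac{1736510}{647537} = - \frac{1736510}{647537}$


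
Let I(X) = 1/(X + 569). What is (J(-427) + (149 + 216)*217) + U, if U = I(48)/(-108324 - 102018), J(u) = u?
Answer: 10223888720891/129781014 ≈ 78778.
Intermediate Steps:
I(X) = 1/(569 + X)
U = -1/129781014 (U = 1/((569 + 48)*(-108324 - 102018)) = 1/(617*(-210342)) = (1/617)*(-1/210342) = -1/129781014 ≈ -7.7053e-9)
(J(-427) + (149 + 216)*217) + U = (-427 + (149 + 216)*217) - 1/129781014 = (-427 + 365*217) - 1/129781014 = (-427 + 79205) - 1/129781014 = 78778 - 1/129781014 = 10223888720891/129781014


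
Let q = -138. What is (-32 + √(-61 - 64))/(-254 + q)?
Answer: 4/49 - 5*I*√5/392 ≈ 0.081633 - 0.028521*I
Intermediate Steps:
(-32 + √(-61 - 64))/(-254 + q) = (-32 + √(-61 - 64))/(-254 - 138) = (-32 + √(-125))/(-392) = (-32 + 5*I*√5)*(-1/392) = 4/49 - 5*I*√5/392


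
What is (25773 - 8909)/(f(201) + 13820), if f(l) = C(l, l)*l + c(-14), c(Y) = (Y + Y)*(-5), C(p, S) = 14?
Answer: 8432/8387 ≈ 1.0054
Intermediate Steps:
c(Y) = -10*Y (c(Y) = (2*Y)*(-5) = -10*Y)
f(l) = 140 + 14*l (f(l) = 14*l - 10*(-14) = 14*l + 140 = 140 + 14*l)
(25773 - 8909)/(f(201) + 13820) = (25773 - 8909)/((140 + 14*201) + 13820) = 16864/((140 + 2814) + 13820) = 16864/(2954 + 13820) = 16864/16774 = 16864*(1/16774) = 8432/8387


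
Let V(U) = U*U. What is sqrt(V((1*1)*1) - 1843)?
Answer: I*sqrt(1842) ≈ 42.919*I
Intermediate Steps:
V(U) = U**2
sqrt(V((1*1)*1) - 1843) = sqrt(((1*1)*1)**2 - 1843) = sqrt((1*1)**2 - 1843) = sqrt(1**2 - 1843) = sqrt(1 - 1843) = sqrt(-1842) = I*sqrt(1842)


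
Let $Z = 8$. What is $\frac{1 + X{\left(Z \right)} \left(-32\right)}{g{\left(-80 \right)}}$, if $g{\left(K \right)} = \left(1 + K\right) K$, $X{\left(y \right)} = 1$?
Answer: $- \frac{31}{6320} \approx -0.0049051$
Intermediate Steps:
$g{\left(K \right)} = K \left(1 + K\right)$
$\frac{1 + X{\left(Z \right)} \left(-32\right)}{g{\left(-80 \right)}} = \frac{1 + 1 \left(-32\right)}{\left(-80\right) \left(1 - 80\right)} = \frac{1 - 32}{\left(-80\right) \left(-79\right)} = - \frac{31}{6320}$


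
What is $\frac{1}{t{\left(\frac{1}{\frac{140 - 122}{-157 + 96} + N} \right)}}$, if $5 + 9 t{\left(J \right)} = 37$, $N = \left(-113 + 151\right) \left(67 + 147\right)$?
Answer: $\frac{9}{32} \approx 0.28125$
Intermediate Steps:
$N = 8132$ ($N = 38 \cdot 214 = 8132$)
$t{\left(J \right)} = \frac{32}{9}$ ($t{\left(J \right)} = - \frac{5}{9} + \frac{1}{9} \cdot 37 = - \frac{5}{9} + \frac{37}{9} = \frac{32}{9}$)
$\frac{1}{t{\left(\frac{1}{\frac{140 - 122}{-157 + 96} + N} \right)}} = \frac{1}{\frac{32}{9}} = \frac{9}{32}$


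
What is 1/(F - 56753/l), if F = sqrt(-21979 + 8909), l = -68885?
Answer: 3909430405/62022242853759 - 4745143225*I*sqrt(13070)/62022242853759 ≈ 6.3033e-5 - 0.0087466*I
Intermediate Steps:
F = I*sqrt(13070) (F = sqrt(-13070) = I*sqrt(13070) ≈ 114.32*I)
1/(F - 56753/l) = 1/(I*sqrt(13070) - 56753/(-68885)) = 1/(I*sqrt(13070) - 56753*(-1/68885)) = 1/(I*sqrt(13070) + 56753/68885) = 1/(56753/68885 + I*sqrt(13070))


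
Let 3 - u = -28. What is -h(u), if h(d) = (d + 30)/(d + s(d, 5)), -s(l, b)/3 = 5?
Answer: -61/16 ≈ -3.8125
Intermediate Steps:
u = 31 (u = 3 - 1*(-28) = 3 + 28 = 31)
s(l, b) = -15 (s(l, b) = -3*5 = -15)
h(d) = (30 + d)/(-15 + d) (h(d) = (d + 30)/(d - 15) = (30 + d)/(-15 + d))
-h(u) = -(30 + 31)/(-15 + 31) = -61/16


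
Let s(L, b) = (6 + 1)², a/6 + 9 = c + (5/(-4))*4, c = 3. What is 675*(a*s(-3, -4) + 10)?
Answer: -2176200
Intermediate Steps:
a = -66 (a = -54 + 6*(3 + (5/(-4))*4) = -54 + 6*(3 + (5*(-¼))*4) = -54 + 6*(3 - 5/4*4) = -54 + 6*(3 - 5) = -54 + 6*(-2) = -54 - 12 = -66)
s(L, b) = 49 (s(L, b) = 7² = 49)
675*(a*s(-3, -4) + 10) = 675*(-66*49 + 10) = 675*(-3234 + 10) = 675*(-3224) = -2176200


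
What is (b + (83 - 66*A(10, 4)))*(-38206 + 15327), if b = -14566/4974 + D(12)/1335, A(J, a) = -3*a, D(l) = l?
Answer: -22081544172802/1106715 ≈ -1.9952e+7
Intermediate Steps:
b = -3230987/1106715 (b = -14566/4974 + 12/1335 = -14566*1/4974 + 12*(1/1335) = -7283/2487 + 4/445 = -3230987/1106715 ≈ -2.9194)
(b + (83 - 66*A(10, 4)))*(-38206 + 15327) = (-3230987/1106715 + (83 - (-198)*4))*(-38206 + 15327) = (-3230987/1106715 + (83 - 66*(-12)))*(-22879) = (-3230987/1106715 + (83 + 792))*(-22879) = (-3230987/1106715 + 875)*(-22879) = (965144638/1106715)*(-22879) = -22081544172802/1106715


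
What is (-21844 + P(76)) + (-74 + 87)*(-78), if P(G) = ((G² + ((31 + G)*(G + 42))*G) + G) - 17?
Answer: 942553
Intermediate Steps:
P(G) = -17 + G + G² + G*(31 + G)*(42 + G) (P(G) = ((G² + ((31 + G)*(42 + G))*G) + G) - 17 = ((G² + G*(31 + G)*(42 + G)) + G) - 17 = (G + G² + G*(31 + G)*(42 + G)) - 17 = -17 + G + G² + G*(31 + G)*(42 + G))
(-21844 + P(76)) + (-74 + 87)*(-78) = (-21844 + (-17 + 76³ + 74*76² + 1303*76)) + (-74 + 87)*(-78) = (-21844 + (-17 + 438976 + 74*5776 + 99028)) + 13*(-78) = (-21844 + (-17 + 438976 + 427424 + 99028)) - 1014 = (-21844 + 965411) - 1014 = 943567 - 1014 = 942553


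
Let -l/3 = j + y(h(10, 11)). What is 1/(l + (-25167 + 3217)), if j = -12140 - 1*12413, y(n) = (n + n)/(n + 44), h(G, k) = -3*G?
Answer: 7/362053 ≈ 1.9334e-5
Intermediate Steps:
y(n) = 2*n/(44 + n) (y(n) = (2*n)/(44 + n) = 2*n/(44 + n))
j = -24553 (j = -12140 - 12413 = -24553)
l = 515703/7 (l = -3*(-24553 + 2*(-3*10)/(44 - 3*10)) = -3*(-24553 + 2*(-30)/(44 - 30)) = -3*(-24553 + 2*(-30)/14) = -3*(-24553 + 2*(-30)*(1/14)) = -3*(-24553 - 30/7) = -3*(-171901/7) = 515703/7 ≈ 73672.)
1/(l + (-25167 + 3217)) = 1/(515703/7 + (-25167 + 3217)) = 1/(515703/7 - 21950) = 1/(362053/7) = 7/362053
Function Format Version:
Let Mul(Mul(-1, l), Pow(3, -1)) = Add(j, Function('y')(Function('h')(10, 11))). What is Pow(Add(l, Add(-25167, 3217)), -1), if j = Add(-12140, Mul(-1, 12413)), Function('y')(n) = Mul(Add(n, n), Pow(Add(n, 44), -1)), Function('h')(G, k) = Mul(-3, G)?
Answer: Rational(7, 362053) ≈ 1.9334e-5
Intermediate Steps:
Function('y')(n) = Mul(2, n, Pow(Add(44, n), -1)) (Function('y')(n) = Mul(Mul(2, n), Pow(Add(44, n), -1)) = Mul(2, n, Pow(Add(44, n), -1)))
j = -24553 (j = Add(-12140, -12413) = -24553)
l = Rational(515703, 7) (l = Mul(-3, Add(-24553, Mul(2, Mul(-3, 10), Pow(Add(44, Mul(-3, 10)), -1)))) = Mul(-3, Add(-24553, Mul(2, -30, Pow(Add(44, -30), -1)))) = Mul(-3, Add(-24553, Mul(2, -30, Pow(14, -1)))) = Mul(-3, Add(-24553, Mul(2, -30, Rational(1, 14)))) = Mul(-3, Add(-24553, Rational(-30, 7))) = Mul(-3, Rational(-171901, 7)) = Rational(515703, 7) ≈ 73672.)
Pow(Add(l, Add(-25167, 3217)), -1) = Pow(Add(Rational(515703, 7), Add(-25167, 3217)), -1) = Pow(Add(Rational(515703, 7), -21950), -1) = Pow(Rational(362053, 7), -1) = Rational(7, 362053)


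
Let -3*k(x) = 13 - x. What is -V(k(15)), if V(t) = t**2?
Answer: -4/9 ≈ -0.44444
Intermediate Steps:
k(x) = -13/3 + x/3 (k(x) = -(13 - x)/3 = -13/3 + x/3)
-V(k(15)) = -(-13/3 + (1/3)*15)**2 = -(-13/3 + 5)**2 = -(2/3)**2 = -1*4/9 = -4/9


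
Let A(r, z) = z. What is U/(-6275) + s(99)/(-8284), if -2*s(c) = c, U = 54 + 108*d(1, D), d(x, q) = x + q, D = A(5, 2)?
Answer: -5641479/103964200 ≈ -0.054264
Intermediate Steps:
D = 2
d(x, q) = q + x
U = 378 (U = 54 + 108*(2 + 1) = 54 + 108*3 = 54 + 324 = 378)
s(c) = -c/2
U/(-6275) + s(99)/(-8284) = 378/(-6275) - 1/2*99/(-8284) = 378*(-1/6275) - 99/2*(-1/8284) = -378/6275 + 99/16568 = -5641479/103964200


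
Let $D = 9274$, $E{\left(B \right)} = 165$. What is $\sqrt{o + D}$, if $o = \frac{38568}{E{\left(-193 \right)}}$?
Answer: $\frac{\sqrt{28760930}}{55} \approx 97.508$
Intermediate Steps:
$o = \frac{12856}{55}$ ($o = \frac{38568}{165} = 38568 \cdot \frac{1}{165} = \frac{12856}{55} \approx 233.75$)
$\sqrt{o + D} = \sqrt{\frac{12856}{55} + 9274} = \sqrt{\frac{522926}{55}} = \frac{\sqrt{28760930}}{55}$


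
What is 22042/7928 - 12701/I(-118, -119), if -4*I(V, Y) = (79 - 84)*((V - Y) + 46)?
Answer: -198797121/931540 ≈ -213.41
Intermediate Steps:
I(V, Y) = 115/2 - 5*Y/4 + 5*V/4 (I(V, Y) = -(79 - 84)*((V - Y) + 46)/4 = -(-5)*(46 + V - Y)/4 = -(-230 - 5*V + 5*Y)/4 = 115/2 - 5*Y/4 + 5*V/4)
22042/7928 - 12701/I(-118, -119) = 22042/7928 - 12701/(115/2 - 5/4*(-119) + (5/4)*(-118)) = 22042*(1/7928) - 12701/(115/2 + 595/4 - 295/2) = 11021/3964 - 12701/235/4 = 11021/3964 - 12701*4/235 = 11021/3964 - 50804/235 = -198797121/931540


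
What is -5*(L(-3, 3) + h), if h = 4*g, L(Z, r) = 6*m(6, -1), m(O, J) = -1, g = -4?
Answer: 110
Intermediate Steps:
L(Z, r) = -6 (L(Z, r) = 6*(-1) = -6)
h = -16 (h = 4*(-4) = -16)
-5*(L(-3, 3) + h) = -5*(-6 - 16) = -5*(-22) = 110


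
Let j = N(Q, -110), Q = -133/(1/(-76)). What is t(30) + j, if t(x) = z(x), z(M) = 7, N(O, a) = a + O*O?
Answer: 102171561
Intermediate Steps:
Q = 10108 (Q = -133/(-1/76) = -133*(-76) = 10108)
N(O, a) = a + O**2
j = 102171554 (j = -110 + 10108**2 = -110 + 102171664 = 102171554)
t(x) = 7
t(30) + j = 7 + 102171554 = 102171561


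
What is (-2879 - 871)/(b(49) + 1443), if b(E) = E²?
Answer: -1875/1922 ≈ -0.97555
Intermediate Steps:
(-2879 - 871)/(b(49) + 1443) = (-2879 - 871)/(49² + 1443) = -3750/(2401 + 1443) = -3750/3844 = -3750*1/3844 = -1875/1922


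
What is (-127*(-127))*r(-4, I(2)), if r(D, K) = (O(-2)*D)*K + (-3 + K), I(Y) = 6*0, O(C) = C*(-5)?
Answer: -48387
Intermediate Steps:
O(C) = -5*C
I(Y) = 0
r(D, K) = -3 + K + 10*D*K (r(D, K) = ((-5*(-2))*D)*K + (-3 + K) = (10*D)*K + (-3 + K) = 10*D*K + (-3 + K) = -3 + K + 10*D*K)
(-127*(-127))*r(-4, I(2)) = (-127*(-127))*(-3 + 0 + 10*(-4)*0) = 16129*(-3 + 0 + 0) = 16129*(-3) = -48387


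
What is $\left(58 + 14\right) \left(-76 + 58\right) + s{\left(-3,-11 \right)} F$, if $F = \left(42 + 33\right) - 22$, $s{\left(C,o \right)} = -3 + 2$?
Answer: $-1349$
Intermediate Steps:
$s{\left(C,o \right)} = -1$
$F = 53$ ($F = 75 - 22 = 53$)
$\left(58 + 14\right) \left(-76 + 58\right) + s{\left(-3,-11 \right)} F = \left(58 + 14\right) \left(-76 + 58\right) - 53 = 72 \left(-18\right) - 53 = -1296 - 53 = -1349$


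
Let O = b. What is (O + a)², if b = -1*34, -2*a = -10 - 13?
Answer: 2025/4 ≈ 506.25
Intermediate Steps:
a = 23/2 (a = -(-10 - 13)/2 = -½*(-23) = 23/2 ≈ 11.500)
b = -34
O = -34
(O + a)² = (-34 + 23/2)² = (-45/2)² = 2025/4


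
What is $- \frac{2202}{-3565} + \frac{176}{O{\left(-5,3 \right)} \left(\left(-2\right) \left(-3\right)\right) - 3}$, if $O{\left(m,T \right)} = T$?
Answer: $\frac{132094}{10695} \approx 12.351$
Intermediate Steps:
$- \frac{2202}{-3565} + \frac{176}{O{\left(-5,3 \right)} \left(\left(-2\right) \left(-3\right)\right) - 3} = - \frac{2202}{-3565} + \frac{176}{3 \left(\left(-2\right) \left(-3\right)\right) - 3} = \left(-2202\right) \left(- \frac{1}{3565}\right) + \frac{176}{3 \cdot 6 - 3} = \frac{2202}{3565} + \frac{176}{18 - 3} = \frac{2202}{3565} + \frac{176}{15} = \frac{132094}{10695}$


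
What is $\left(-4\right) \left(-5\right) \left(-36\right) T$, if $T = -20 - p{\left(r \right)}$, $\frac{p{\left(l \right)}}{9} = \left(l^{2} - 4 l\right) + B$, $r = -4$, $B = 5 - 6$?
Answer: $215280$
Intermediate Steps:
$B = -1$ ($B = 5 - 6 = -1$)
$p{\left(l \right)} = -9 - 36 l + 9 l^{2}$ ($p{\left(l \right)} = 9 \left(\left(l^{2} - 4 l\right) - 1\right) = 9 \left(-1 + l^{2} - 4 l\right) = -9 - 36 l + 9 l^{2}$)
$T = -299$ ($T = -20 - \left(-9 - -144 + 9 \left(-4\right)^{2}\right) = -20 - \left(-9 + 144 + 9 \cdot 16\right) = -20 - \left(-9 + 144 + 144\right) = -20 - 279 = -299$)
$\left(-4\right) \left(-5\right) \left(-36\right) T = \left(-4\right) \left(-5\right) \left(-36\right) \left(-299\right) = 20 \left(-36\right) \left(-299\right) = \left(-720\right) \left(-299\right) = 215280$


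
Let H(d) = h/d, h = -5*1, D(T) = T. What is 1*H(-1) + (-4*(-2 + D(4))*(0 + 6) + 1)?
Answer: -42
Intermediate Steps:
h = -5
H(d) = -5/d
1*H(-1) + (-4*(-2 + D(4))*(0 + 6) + 1) = 1*(-5/(-1)) + (-4*(-2 + 4)*(0 + 6) + 1) = 1*(-5*(-1)) + (-8*6 + 1) = 1*5 + (-4*12 + 1) = 5 + (-48 + 1) = 5 - 47 = -42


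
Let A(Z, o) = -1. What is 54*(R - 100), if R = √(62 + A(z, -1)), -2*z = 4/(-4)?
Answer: -5400 + 54*√61 ≈ -4978.3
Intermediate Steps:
z = ½ (z = -2/(-4) = -2*(-1)/4 = -½*(-1) = ½ ≈ 0.50000)
R = √61 (R = √(62 - 1) = √61 ≈ 7.8102)
54*(R - 100) = 54*(√61 - 100) = 54*(-100 + √61) = -5400 + 54*√61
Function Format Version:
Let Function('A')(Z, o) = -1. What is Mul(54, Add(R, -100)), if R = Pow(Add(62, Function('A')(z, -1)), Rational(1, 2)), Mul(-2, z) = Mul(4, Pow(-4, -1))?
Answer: Add(-5400, Mul(54, Pow(61, Rational(1, 2)))) ≈ -4978.3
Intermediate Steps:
z = Rational(1, 2) (z = Mul(Rational(-1, 2), Mul(4, Pow(-4, -1))) = Mul(Rational(-1, 2), Mul(4, Rational(-1, 4))) = Mul(Rational(-1, 2), -1) = Rational(1, 2) ≈ 0.50000)
R = Pow(61, Rational(1, 2)) (R = Pow(Add(62, -1), Rational(1, 2)) = Pow(61, Rational(1, 2)) ≈ 7.8102)
Mul(54, Add(R, -100)) = Mul(54, Add(Pow(61, Rational(1, 2)), -100)) = Mul(54, Add(-100, Pow(61, Rational(1, 2)))) = Add(-5400, Mul(54, Pow(61, Rational(1, 2))))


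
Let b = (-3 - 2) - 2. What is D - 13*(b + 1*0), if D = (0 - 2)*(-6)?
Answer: 103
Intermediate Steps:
b = -7 (b = -5 - 2 = -7)
D = 12 (D = -2*(-6) = 12)
D - 13*(b + 1*0) = 12 - 13*(-7 + 1*0) = 12 - 13*(-7 + 0) = 12 - 13*(-7) = 12 + 91 = 103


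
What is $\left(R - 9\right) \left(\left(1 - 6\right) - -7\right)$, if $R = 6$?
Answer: $-6$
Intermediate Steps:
$\left(R - 9\right) \left(\left(1 - 6\right) - -7\right) = \left(6 - 9\right) \left(\left(1 - 6\right) - -7\right) = - 3 \left(\left(1 - 6\right) + 7\right) = - 3 \left(-5 + 7\right) = \left(-3\right) 2 = -6$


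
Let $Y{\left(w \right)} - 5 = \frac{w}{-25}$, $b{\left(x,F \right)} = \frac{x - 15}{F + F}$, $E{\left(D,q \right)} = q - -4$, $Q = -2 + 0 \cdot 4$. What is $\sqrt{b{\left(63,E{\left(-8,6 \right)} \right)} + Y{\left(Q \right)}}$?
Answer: $\frac{\sqrt{187}}{5} \approx 2.735$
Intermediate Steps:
$Q = -2$ ($Q = -2 + 0 = -2$)
$E{\left(D,q \right)} = 4 + q$ ($E{\left(D,q \right)} = q + 4 = 4 + q$)
$b{\left(x,F \right)} = \frac{-15 + x}{2 F}$
$Y{\left(w \right)} = 5 - \frac{w}{25}$ ($Y{\left(w \right)} = 5 + \frac{w}{-25} = 5 + w \left(- \frac{1}{25}\right) = 5 - \frac{w}{25}$)
$\sqrt{b{\left(63,E{\left(-8,6 \right)} \right)} + Y{\left(Q \right)}} = \sqrt{\frac{-15 + 63}{2 \left(4 + 6\right)} + \left(5 - - \frac{2}{25}\right)} = \sqrt{\frac{1}{2} \cdot \frac{1}{10} \cdot 48 + \left(5 + \frac{2}{25}\right)} = \sqrt{\frac{1}{2} \cdot \frac{1}{10} \cdot 48 + \frac{127}{25}} = \sqrt{\frac{12}{5} + \frac{127}{25}} = \sqrt{\frac{187}{25}} = \frac{\sqrt{187}}{5}$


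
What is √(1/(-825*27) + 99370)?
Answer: √24348134239/495 ≈ 315.23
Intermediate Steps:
√(1/(-825*27) + 99370) = √(1/(-22275) + 99370) = √(-1/22275 + 99370) = √(2213466749/22275) = √24348134239/495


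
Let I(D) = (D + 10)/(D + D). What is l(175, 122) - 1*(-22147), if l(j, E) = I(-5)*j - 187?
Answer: 43745/2 ≈ 21873.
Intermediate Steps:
I(D) = (10 + D)/(2*D) (I(D) = (10 + D)/((2*D)) = (10 + D)*(1/(2*D)) = (10 + D)/(2*D))
l(j, E) = -187 - j/2 (l(j, E) = ((1/2)*(10 - 5)/(-5))*j - 187 = ((1/2)*(-1/5)*5)*j - 187 = -j/2 - 187 = -187 - j/2)
l(175, 122) - 1*(-22147) = (-187 - 1/2*175) - 1*(-22147) = (-187 - 175/2) + 22147 = -549/2 + 22147 = 43745/2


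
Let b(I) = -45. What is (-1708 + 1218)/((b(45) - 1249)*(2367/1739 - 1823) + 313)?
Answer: -121730/585673761 ≈ -0.00020785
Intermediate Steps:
(-1708 + 1218)/((b(45) - 1249)*(2367/1739 - 1823) + 313) = (-1708 + 1218)/((-45 - 1249)*(2367/1739 - 1823) + 313) = -490/(-1294*(2367*(1/1739) - 1823) + 313) = -490/(-1294*(2367/1739 - 1823) + 313) = -490/(-1294*(-3167830/1739) + 313) = -490/(4099172020/1739 + 313) = -490/4099716327/1739 = -490*1739/4099716327 = -121730/585673761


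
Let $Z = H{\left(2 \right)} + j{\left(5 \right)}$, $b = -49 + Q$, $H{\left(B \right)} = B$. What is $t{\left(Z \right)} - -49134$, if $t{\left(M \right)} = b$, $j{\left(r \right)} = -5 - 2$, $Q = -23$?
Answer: $49062$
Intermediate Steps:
$j{\left(r \right)} = -7$ ($j{\left(r \right)} = -5 - 2 = -7$)
$b = -72$ ($b = -49 - 23 = -72$)
$Z = -5$ ($Z = 2 - 7 = -5$)
$t{\left(M \right)} = -72$
$t{\left(Z \right)} - -49134 = -72 - -49134 = -72 + 49134 = 49062$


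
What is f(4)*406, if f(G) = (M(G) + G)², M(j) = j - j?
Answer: 6496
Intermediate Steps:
M(j) = 0
f(G) = G² (f(G) = (0 + G)² = G²)
f(4)*406 = 4²*406 = 16*406 = 6496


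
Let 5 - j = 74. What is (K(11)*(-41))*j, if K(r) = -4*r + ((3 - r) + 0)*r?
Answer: -373428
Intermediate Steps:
j = -69 (j = 5 - 1*74 = 5 - 74 = -69)
K(r) = -4*r + r*(3 - r) (K(r) = -4*r + (3 - r)*r = -4*r + r*(3 - r))
(K(11)*(-41))*j = (-1*11*(1 + 11)*(-41))*(-69) = (-1*11*12*(-41))*(-69) = -132*(-41)*(-69) = 5412*(-69) = -373428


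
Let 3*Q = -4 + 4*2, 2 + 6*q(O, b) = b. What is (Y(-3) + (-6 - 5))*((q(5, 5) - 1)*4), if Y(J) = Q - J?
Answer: 40/3 ≈ 13.333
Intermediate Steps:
q(O, b) = -⅓ + b/6
Q = 4/3 (Q = (-4 + 4*2)/3 = (-4 + 8)/3 = (⅓)*4 = 4/3 ≈ 1.3333)
Y(J) = 4/3 - J
(Y(-3) + (-6 - 5))*((q(5, 5) - 1)*4) = ((4/3 - 1*(-3)) + (-6 - 5))*(((-⅓ + (⅙)*5) - 1)*4) = ((4/3 + 3) - 11)*(((-⅓ + ⅚) - 1)*4) = (13/3 - 11)*((½ - 1)*4) = -(-10)*4/3 = -20/3*(-2) = 40/3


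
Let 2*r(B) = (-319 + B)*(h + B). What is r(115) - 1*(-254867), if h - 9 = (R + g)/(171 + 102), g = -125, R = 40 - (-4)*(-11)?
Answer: 22046315/91 ≈ 2.4227e+5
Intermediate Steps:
R = -4 (R = 40 - 1*44 = 40 - 44 = -4)
h = 776/91 (h = 9 + (-4 - 125)/(171 + 102) = 9 - 129/273 = 9 - 129*1/273 = 9 - 43/91 = 776/91 ≈ 8.5275)
r(B) = (-319 + B)*(776/91 + B)/2 (r(B) = ((-319 + B)*(776/91 + B))/2 = (-319 + B)*(776/91 + B)/2)
r(115) - 1*(-254867) = (-123772/91 + (½)*115² - 28253/182*115) - 1*(-254867) = (-123772/91 + (½)*13225 - 3249095/182) + 254867 = (-123772/91 + 13225/2 - 3249095/182) + 254867 = -1146582/91 + 254867 = 22046315/91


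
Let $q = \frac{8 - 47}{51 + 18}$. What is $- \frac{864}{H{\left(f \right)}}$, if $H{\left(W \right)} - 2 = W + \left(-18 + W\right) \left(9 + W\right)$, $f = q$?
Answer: $\frac{457056}{82079} \approx 5.5685$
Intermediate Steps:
$q = - \frac{13}{23}$ ($q = - \frac{39}{69} = \left(-39\right) \frac{1}{69} = - \frac{13}{23} \approx -0.56522$)
$f = - \frac{13}{23} \approx -0.56522$
$H{\left(W \right)} = 2 + W + \left(-18 + W\right) \left(9 + W\right)$ ($H{\left(W \right)} = 2 + \left(W + \left(-18 + W\right) \left(9 + W\right)\right) = 2 + W + \left(-18 + W\right) \left(9 + W\right)$)
$- \frac{864}{H{\left(f \right)}} = - \frac{864}{-160 + \left(- \frac{13}{23}\right)^{2} - - \frac{104}{23}} = - \frac{864}{-160 + \frac{169}{529} + \frac{104}{23}} = - \frac{864}{- \frac{82079}{529}} = \left(-864\right) \left(- \frac{529}{82079}\right) = \frac{457056}{82079}$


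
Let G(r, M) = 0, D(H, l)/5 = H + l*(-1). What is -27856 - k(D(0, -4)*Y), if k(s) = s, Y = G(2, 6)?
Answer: -27856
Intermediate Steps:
D(H, l) = -5*l + 5*H (D(H, l) = 5*(H + l*(-1)) = 5*(H - l) = -5*l + 5*H)
Y = 0
-27856 - k(D(0, -4)*Y) = -27856 - (-5*(-4) + 5*0)*0 = -27856 - (20 + 0)*0 = -27856 - 20*0 = -27856 - 1*0 = -27856 + 0 = -27856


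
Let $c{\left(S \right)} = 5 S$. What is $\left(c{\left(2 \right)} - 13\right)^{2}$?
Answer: $9$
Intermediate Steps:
$\left(c{\left(2 \right)} - 13\right)^{2} = \left(5 \cdot 2 - 13\right)^{2} = \left(10 - 13\right)^{2} = \left(-3\right)^{2} = 9$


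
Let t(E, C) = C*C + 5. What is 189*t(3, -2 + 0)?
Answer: 1701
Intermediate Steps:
t(E, C) = 5 + C² (t(E, C) = C² + 5 = 5 + C²)
189*t(3, -2 + 0) = 189*(5 + (-2 + 0)²) = 189*(5 + (-2)²) = 189*(5 + 4) = 189*9 = 1701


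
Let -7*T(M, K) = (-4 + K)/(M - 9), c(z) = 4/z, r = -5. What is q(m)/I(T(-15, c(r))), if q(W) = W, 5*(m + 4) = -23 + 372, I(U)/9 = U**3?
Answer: -2821175/9 ≈ -3.1346e+5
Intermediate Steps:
T(M, K) = -(-4 + K)/(7*(-9 + M)) (T(M, K) = -(-4 + K)/(7*(M - 9)) = -(-4 + K)/(7*(-9 + M)))
I(U) = 9*U**3
m = 329/5 (m = -4 + (-23 + 372)/5 = -4 + (1/5)*349 = -4 + 349/5 = 329/5 ≈ 65.800)
q(m)/I(T(-15, c(r))) = 329/(5*((9*((4 - 4/(-5))/(7*(-9 - 15)))**3))) = 329/(5*((9*((1/7)*(4 - 4*(-1)/5)/(-24))**3))) = 329/(5*((9*((1/7)*(-1/24)*(4 - 1*(-4/5)))**3))) = 329/(5*((9*((1/7)*(-1/24)*(4 + 4/5))**3))) = 329/(5*((9*((1/7)*(-1/24)*(24/5))**3))) = 329/(5*((9*(-1/35)**3))) = 329/(5*((9*(-1/42875)))) = 329/(5*(-9/42875)) = (329/5)*(-42875/9) = -2821175/9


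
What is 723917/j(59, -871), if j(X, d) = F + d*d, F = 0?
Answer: 723917/758641 ≈ 0.95423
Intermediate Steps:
j(X, d) = d² (j(X, d) = 0 + d*d = 0 + d² = d²)
723917/j(59, -871) = 723917/((-871)²) = 723917/758641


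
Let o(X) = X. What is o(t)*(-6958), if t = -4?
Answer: 27832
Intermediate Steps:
o(t)*(-6958) = -4*(-6958) = 27832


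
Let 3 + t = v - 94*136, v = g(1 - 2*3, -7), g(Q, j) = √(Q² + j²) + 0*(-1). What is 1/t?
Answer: -12787/163507295 - √74/163507295 ≈ -7.8257e-5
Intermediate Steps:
g(Q, j) = √(Q² + j²) (g(Q, j) = √(Q² + j²) + 0 = √(Q² + j²))
v = √74 (v = √((1 - 2*3)² + (-7)²) = √((1 - 6)² + 49) = √((-5)² + 49) = √(25 + 49) = √74 ≈ 8.6023)
t = -12787 + √74 (t = -3 + (√74 - 94*136) = -3 + (√74 - 12784) = -3 + (-12784 + √74) = -12787 + √74 ≈ -12778.)
1/t = 1/(-12787 + √74)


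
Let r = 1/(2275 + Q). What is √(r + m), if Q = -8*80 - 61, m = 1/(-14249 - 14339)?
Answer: √75972674323/11249378 ≈ 0.024502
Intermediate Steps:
m = -1/28588 (m = 1/(-28588) = -1/28588 ≈ -3.4980e-5)
Q = -701 (Q = -640 - 61 = -701)
r = 1/1574 (r = 1/(2275 - 701) = 1/1574 ≈ 0.00063532)
√(r + m) = √(1/1574 - 1/28588) = √(13507/22498756) = √75972674323/11249378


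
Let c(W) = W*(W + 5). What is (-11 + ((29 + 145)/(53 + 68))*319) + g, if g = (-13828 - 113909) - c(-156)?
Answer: -1659298/11 ≈ -1.5085e+5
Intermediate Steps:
c(W) = W*(5 + W)
g = -151293 (g = (-13828 - 113909) - (-156)*(5 - 156) = -127737 - (-156)*(-151) = -127737 - 1*23556 = -127737 - 23556 = -151293)
(-11 + ((29 + 145)/(53 + 68))*319) + g = (-11 + ((29 + 145)/(53 + 68))*319) - 151293 = (-11 + (174/121)*319) - 151293 = (-11 + 5046/11) - 151293 = 4925/11 - 151293 = -1659298/11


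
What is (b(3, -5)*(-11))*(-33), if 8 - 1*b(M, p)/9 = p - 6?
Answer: 62073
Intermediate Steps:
b(M, p) = 126 - 9*p (b(M, p) = 72 - 9*(p - 6) = 72 - 9*(-6 + p) = 72 + (54 - 9*p) = 126 - 9*p)
(b(3, -5)*(-11))*(-33) = ((126 - 9*(-5))*(-11))*(-33) = ((126 + 45)*(-11))*(-33) = (171*(-11))*(-33) = -1881*(-33) = 62073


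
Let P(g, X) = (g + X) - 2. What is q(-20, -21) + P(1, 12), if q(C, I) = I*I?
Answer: 452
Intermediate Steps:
P(g, X) = -2 + X + g (P(g, X) = (X + g) - 2 = -2 + X + g)
q(C, I) = I**2
q(-20, -21) + P(1, 12) = (-21)**2 + (-2 + 12 + 1) = 441 + 11 = 452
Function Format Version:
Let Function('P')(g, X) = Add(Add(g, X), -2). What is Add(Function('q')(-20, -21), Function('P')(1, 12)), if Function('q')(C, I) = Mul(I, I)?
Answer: 452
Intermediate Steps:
Function('P')(g, X) = Add(-2, X, g) (Function('P')(g, X) = Add(Add(X, g), -2) = Add(-2, X, g))
Function('q')(C, I) = Pow(I, 2)
Add(Function('q')(-20, -21), Function('P')(1, 12)) = Add(Pow(-21, 2), Add(-2, 12, 1)) = Add(441, 11) = 452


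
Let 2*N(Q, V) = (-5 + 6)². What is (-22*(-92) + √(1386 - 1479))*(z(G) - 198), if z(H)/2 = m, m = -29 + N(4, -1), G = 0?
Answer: -516120 - 255*I*√93 ≈ -5.1612e+5 - 2459.1*I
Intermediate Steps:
N(Q, V) = ½ (N(Q, V) = (-5 + 6)²/2 = (½)*1² = (½)*1 = ½)
m = -57/2 (m = -29 + ½ = -57/2 ≈ -28.500)
z(H) = -57 (z(H) = 2*(-57/2) = -57)
(-22*(-92) + √(1386 - 1479))*(z(G) - 198) = (-22*(-92) + √(1386 - 1479))*(-57 - 198) = (2024 + √(-93))*(-255) = (2024 + I*√93)*(-255) = -516120 - 255*I*√93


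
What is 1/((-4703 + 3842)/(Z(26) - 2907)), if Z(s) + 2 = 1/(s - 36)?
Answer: 9697/2870 ≈ 3.3787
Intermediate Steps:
Z(s) = -2 + 1/(-36 + s) (Z(s) = -2 + 1/(s - 36) = -2 + 1/(-36 + s))
1/((-4703 + 3842)/(Z(26) - 2907)) = 1/((-4703 + 3842)/((73 - 2*26)/(-36 + 26) - 2907)) = 1/(-861/((73 - 52)/(-10) - 2907)) = 1/(-861/(-⅒*21 - 2907)) = 1/(-861/(-21/10 - 2907)) = 1/(-861/(-29091/10)) = 1/(-861*(-10/29091)) = 1/(2870/9697) = 9697/2870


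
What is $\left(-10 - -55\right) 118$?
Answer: $5310$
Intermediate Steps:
$\left(-10 - -55\right) 118 = \left(-10 + 55\right) 118 = 45 \cdot 118 = 5310$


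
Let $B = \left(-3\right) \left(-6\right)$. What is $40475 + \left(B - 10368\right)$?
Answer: $30125$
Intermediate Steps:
$B = 18$
$40475 + \left(B - 10368\right) = 40475 + \left(18 - 10368\right) = 40475 - 10350 = 30125$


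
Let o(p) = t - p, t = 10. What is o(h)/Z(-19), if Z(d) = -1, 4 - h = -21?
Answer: 15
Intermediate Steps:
h = 25 (h = 4 - 1*(-21) = 4 + 21 = 25)
o(p) = 10 - p
o(h)/Z(-19) = (10 - 1*25)/(-1) = (10 - 25)*(-1) = -15*(-1) = 15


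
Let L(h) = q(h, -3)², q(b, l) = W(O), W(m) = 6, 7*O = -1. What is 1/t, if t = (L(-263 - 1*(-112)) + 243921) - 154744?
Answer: 1/89213 ≈ 1.1209e-5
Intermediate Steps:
O = -⅐ (O = (⅐)*(-1) = -⅐ ≈ -0.14286)
q(b, l) = 6
L(h) = 36 (L(h) = 6² = 36)
t = 89213 (t = (36 + 243921) - 154744 = 243957 - 154744 = 89213)
1/t = 1/89213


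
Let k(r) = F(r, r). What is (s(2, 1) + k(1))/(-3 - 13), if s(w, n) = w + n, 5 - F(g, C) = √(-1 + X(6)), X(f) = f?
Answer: -½ + √5/16 ≈ -0.36025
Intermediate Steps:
F(g, C) = 5 - √5 (F(g, C) = 5 - √(-1 + 6) = 5 - √5)
k(r) = 5 - √5
s(w, n) = n + w
(s(2, 1) + k(1))/(-3 - 13) = ((1 + 2) + (5 - √5))/(-3 - 13) = (3 + (5 - √5))/(-16) = -(8 - √5)/16 = -½ + √5/16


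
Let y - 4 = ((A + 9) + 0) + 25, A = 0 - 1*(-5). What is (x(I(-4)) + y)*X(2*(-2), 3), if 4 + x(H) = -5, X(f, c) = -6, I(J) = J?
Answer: -204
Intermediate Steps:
A = 5 (A = 0 + 5 = 5)
x(H) = -9 (x(H) = -4 - 5 = -9)
y = 43 (y = 4 + (((5 + 9) + 0) + 25) = 4 + ((14 + 0) + 25) = 4 + (14 + 25) = 4 + 39 = 43)
(x(I(-4)) + y)*X(2*(-2), 3) = (-9 + 43)*(-6) = 34*(-6) = -204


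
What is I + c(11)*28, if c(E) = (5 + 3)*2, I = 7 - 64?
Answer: 391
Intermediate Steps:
I = -57
c(E) = 16 (c(E) = 8*2 = 16)
I + c(11)*28 = -57 + 16*28 = -57 + 448 = 391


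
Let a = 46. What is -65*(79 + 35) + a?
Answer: -7364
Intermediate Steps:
-65*(79 + 35) + a = -65*(79 + 35) + 46 = -65*114 + 46 = -7410 + 46 = -7364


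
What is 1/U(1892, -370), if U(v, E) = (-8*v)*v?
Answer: -1/28637312 ≈ -3.4919e-8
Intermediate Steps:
U(v, E) = -8*v²
1/U(1892, -370) = 1/(-8*1892²) = 1/(-8*3579664) = 1/(-28637312) = -1/28637312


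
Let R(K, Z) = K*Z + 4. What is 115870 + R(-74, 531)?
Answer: 76580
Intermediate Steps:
R(K, Z) = 4 + K*Z
115870 + R(-74, 531) = 115870 + (4 - 74*531) = 115870 + (4 - 39294) = 115870 - 39290 = 76580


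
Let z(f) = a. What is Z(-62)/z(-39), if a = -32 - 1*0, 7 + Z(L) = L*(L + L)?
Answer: -7681/32 ≈ -240.03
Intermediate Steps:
Z(L) = -7 + 2*L² (Z(L) = -7 + L*(L + L) = -7 + L*(2*L) = -7 + 2*L²)
a = -32 (a = -32 + 0 = -32)
z(f) = -32
Z(-62)/z(-39) = (-7 + 2*(-62)²)/(-32) = (-7 + 2*3844)*(-1/32) = (-7 + 7688)*(-1/32) = 7681*(-1/32) = -7681/32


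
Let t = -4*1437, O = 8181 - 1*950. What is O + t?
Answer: 1483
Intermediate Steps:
O = 7231 (O = 8181 - 950 = 7231)
t = -5748
O + t = 7231 - 5748 = 1483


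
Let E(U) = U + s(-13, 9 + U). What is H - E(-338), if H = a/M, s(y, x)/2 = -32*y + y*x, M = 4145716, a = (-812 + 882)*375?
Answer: -18755206059/2072858 ≈ -9048.0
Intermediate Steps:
a = 26250 (a = 70*375 = 26250)
s(y, x) = -64*y + 2*x*y (s(y, x) = 2*(-32*y + y*x) = 2*(-32*y + x*y) = -64*y + 2*x*y)
H = 13125/2072858 (H = 26250/4145716 = 26250*(1/4145716) = 13125/2072858 ≈ 0.0063318)
E(U) = 598 - 25*U (E(U) = U + 2*(-13)*(-32 + (9 + U)) = U + 2*(-13)*(-23 + U) = U + (598 - 26*U) = 598 - 25*U)
H - E(-338) = 13125/2072858 - (598 - 25*(-338)) = 13125/2072858 - (598 + 8450) = 13125/2072858 - 1*9048 = 13125/2072858 - 9048 = -18755206059/2072858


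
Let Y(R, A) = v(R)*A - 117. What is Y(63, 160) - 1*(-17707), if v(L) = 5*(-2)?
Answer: 15990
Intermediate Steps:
v(L) = -10
Y(R, A) = -117 - 10*A (Y(R, A) = -10*A - 117 = -117 - 10*A)
Y(63, 160) - 1*(-17707) = (-117 - 10*160) - 1*(-17707) = (-117 - 1600) + 17707 = -1717 + 17707 = 15990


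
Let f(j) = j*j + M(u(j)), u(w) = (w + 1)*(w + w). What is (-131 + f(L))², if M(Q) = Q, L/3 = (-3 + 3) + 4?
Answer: 105625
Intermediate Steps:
u(w) = 2*w*(1 + w) (u(w) = (1 + w)*(2*w) = 2*w*(1 + w))
L = 12 (L = 3*((-3 + 3) + 4) = 3*(0 + 4) = 3*4 = 12)
f(j) = j² + 2*j*(1 + j) (f(j) = j*j + 2*j*(1 + j) = j² + 2*j*(1 + j))
(-131 + f(L))² = (-131 + 12*(2 + 3*12))² = (-131 + 12*(2 + 36))² = (-131 + 12*38)² = (-131 + 456)² = 325² = 105625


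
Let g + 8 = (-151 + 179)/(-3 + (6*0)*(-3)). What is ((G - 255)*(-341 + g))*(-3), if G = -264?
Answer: -557925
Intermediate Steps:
g = -52/3 (g = -8 + (-151 + 179)/(-3 + (6*0)*(-3)) = -8 + 28/(-3 + 0*(-3)) = -8 + 28/(-3 + 0) = -8 + 28/(-3) = -8 + 28*(-⅓) = -8 - 28/3 = -52/3 ≈ -17.333)
((G - 255)*(-341 + g))*(-3) = ((-264 - 255)*(-341 - 52/3))*(-3) = -519*(-1075/3)*(-3) = 185975*(-3) = -557925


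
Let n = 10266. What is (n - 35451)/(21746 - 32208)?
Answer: 25185/10462 ≈ 2.4073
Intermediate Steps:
(n - 35451)/(21746 - 32208) = (10266 - 35451)/(21746 - 32208) = -25185/(-10462) = -25185*(-1/10462) = 25185/10462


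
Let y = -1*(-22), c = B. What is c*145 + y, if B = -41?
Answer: -5923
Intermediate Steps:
c = -41
y = 22
c*145 + y = -41*145 + 22 = -5945 + 22 = -5923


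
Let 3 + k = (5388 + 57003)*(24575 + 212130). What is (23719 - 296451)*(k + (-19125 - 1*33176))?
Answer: -4027763272716932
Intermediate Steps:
k = 14768261652 (k = -3 + (5388 + 57003)*(24575 + 212130) = -3 + 62391*236705 = -3 + 14768261655 = 14768261652)
(23719 - 296451)*(k + (-19125 - 1*33176)) = (23719 - 296451)*(14768261652 + (-19125 - 1*33176)) = -272732*(14768261652 + (-19125 - 33176)) = -272732*(14768261652 - 52301) = -272732*14768209351 = -4027763272716932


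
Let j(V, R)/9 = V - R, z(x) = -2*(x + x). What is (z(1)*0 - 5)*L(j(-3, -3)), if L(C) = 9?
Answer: -45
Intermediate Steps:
z(x) = -4*x
j(V, R) = -9*R + 9*V (j(V, R) = 9*(V - R) = -9*R + 9*V)
(z(1)*0 - 5)*L(j(-3, -3)) = (-4*1*0 - 5)*9 = (-4*0 - 5)*9 = (0 - 5)*9 = -5*9 = -45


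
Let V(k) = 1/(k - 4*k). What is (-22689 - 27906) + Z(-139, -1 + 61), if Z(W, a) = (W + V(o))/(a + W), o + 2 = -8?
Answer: -119905981/2370 ≈ -50593.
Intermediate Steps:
o = -10 (o = -2 - 8 = -10)
V(k) = -1/(3*k) (V(k) = 1/(-3*k) = -1/(3*k))
Z(W, a) = (1/30 + W)/(W + a) (Z(W, a) = (W - 1/3/(-10))/(a + W) = (W - 1/3*(-1/10))/(W + a) = (W + 1/30)/(W + a) = (1/30 + W)/(W + a))
(-22689 - 27906) + Z(-139, -1 + 61) = (-22689 - 27906) + (1/30 - 139)/(-139 + (-1 + 61)) = -50595 - 4169/30/(-139 + 60) = -50595 - 4169/30/(-79) = -50595 - 1/79*(-4169/30) = -50595 + 4169/2370 = -119905981/2370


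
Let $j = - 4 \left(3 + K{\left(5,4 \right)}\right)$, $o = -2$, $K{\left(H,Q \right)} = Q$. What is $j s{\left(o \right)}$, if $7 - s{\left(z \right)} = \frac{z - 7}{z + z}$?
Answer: $-133$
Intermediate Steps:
$s{\left(z \right)} = 7 - \frac{-7 + z}{2 z}$ ($s{\left(z \right)} = 7 - \frac{z - 7}{z + z} = 7 - \frac{-7 + z}{2 z}$)
$j = -28$ ($j = - 4 \left(3 + 4\right) = \left(-4\right) 7 = -28$)
$j s{\left(o \right)} = - 28 \frac{7 + 13 \left(-2\right)}{2 \left(-2\right)} = - 28 \cdot \frac{1}{2} \left(- \frac{1}{2}\right) \left(7 - 26\right) = - 28 \cdot \frac{1}{2} \left(- \frac{1}{2}\right) \left(-19\right) = \left(-28\right) \frac{19}{4} = -133$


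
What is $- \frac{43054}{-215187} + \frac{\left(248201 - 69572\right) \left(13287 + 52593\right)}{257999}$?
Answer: $\frac{361764088624598}{7931147259} \approx 45613.0$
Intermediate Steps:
$- \frac{43054}{-215187} + \frac{\left(248201 - 69572\right) \left(13287 + 52593\right)}{257999} = \left(-43054\right) \left(- \frac{1}{215187}\right) + 178629 \cdot 65880 \cdot \frac{1}{257999} = \frac{43054}{215187} + 11768078520 \cdot \frac{1}{257999} = \frac{43054}{215187} + \frac{11768078520}{257999} = \frac{361764088624598}{7931147259}$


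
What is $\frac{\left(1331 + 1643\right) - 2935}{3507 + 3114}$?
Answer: $\frac{13}{2207} \approx 0.0058903$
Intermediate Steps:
$\frac{\left(1331 + 1643\right) - 2935}{3507 + 3114} = \frac{2974 - 2935}{6621} = 39 \cdot \frac{1}{6621} = \frac{13}{2207}$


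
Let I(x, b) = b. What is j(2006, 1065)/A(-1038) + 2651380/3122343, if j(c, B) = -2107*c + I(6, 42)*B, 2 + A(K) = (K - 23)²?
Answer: -1438950688228/502125834231 ≈ -2.8657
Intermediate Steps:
A(K) = -2 + (-23 + K)² (A(K) = -2 + (K - 23)² = -2 + (-23 + K)²)
j(c, B) = -2107*c + 42*B
j(2006, 1065)/A(-1038) + 2651380/3122343 = (-2107*2006 + 42*1065)/(-2 + (-23 - 1038)²) + 2651380/3122343 = (-4226642 + 44730)/(-2 + (-1061)²) + 2651380*(1/3122343) = -4181912/(-2 + 1125721) + 2651380/3122343 = -4181912/1125719 + 2651380/3122343 = -4181912*1/1125719 + 2651380/3122343 = -597416/160817 + 2651380/3122343 = -1438950688228/502125834231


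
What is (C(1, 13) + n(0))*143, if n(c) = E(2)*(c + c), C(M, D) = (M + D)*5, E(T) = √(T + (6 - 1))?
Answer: 10010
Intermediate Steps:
E(T) = √(5 + T) (E(T) = √(T + 5) = √(5 + T))
C(M, D) = 5*D + 5*M (C(M, D) = (D + M)*5 = 5*D + 5*M)
n(c) = 2*c*√7 (n(c) = √(5 + 2)*(c + c) = √7*(2*c) = 2*c*√7)
(C(1, 13) + n(0))*143 = ((5*13 + 5*1) + 2*0*√7)*143 = ((65 + 5) + 0)*143 = (70 + 0)*143 = 70*143 = 10010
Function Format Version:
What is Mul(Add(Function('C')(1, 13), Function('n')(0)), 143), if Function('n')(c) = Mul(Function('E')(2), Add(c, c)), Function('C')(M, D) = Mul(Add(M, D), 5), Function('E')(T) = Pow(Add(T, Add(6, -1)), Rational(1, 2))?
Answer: 10010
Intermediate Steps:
Function('E')(T) = Pow(Add(5, T), Rational(1, 2)) (Function('E')(T) = Pow(Add(T, 5), Rational(1, 2)) = Pow(Add(5, T), Rational(1, 2)))
Function('C')(M, D) = Add(Mul(5, D), Mul(5, M)) (Function('C')(M, D) = Mul(Add(D, M), 5) = Add(Mul(5, D), Mul(5, M)))
Function('n')(c) = Mul(2, c, Pow(7, Rational(1, 2))) (Function('n')(c) = Mul(Pow(Add(5, 2), Rational(1, 2)), Add(c, c)) = Mul(Pow(7, Rational(1, 2)), Mul(2, c)) = Mul(2, c, Pow(7, Rational(1, 2))))
Mul(Add(Function('C')(1, 13), Function('n')(0)), 143) = Mul(Add(Add(Mul(5, 13), Mul(5, 1)), Mul(2, 0, Pow(7, Rational(1, 2)))), 143) = Mul(Add(Add(65, 5), 0), 143) = Mul(Add(70, 0), 143) = Mul(70, 143) = 10010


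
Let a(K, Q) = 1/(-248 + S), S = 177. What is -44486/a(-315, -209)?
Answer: 3158506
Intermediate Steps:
a(K, Q) = -1/71 (a(K, Q) = 1/(-248 + 177) = 1/(-71) = -1/71)
-44486/a(-315, -209) = -44486/(-1/71) = -44486*(-71) = -1*(-3158506) = 3158506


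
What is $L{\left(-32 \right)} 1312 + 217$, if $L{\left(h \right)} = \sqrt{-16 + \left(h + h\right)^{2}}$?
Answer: $217 + 5248 \sqrt{255} \approx 84021.0$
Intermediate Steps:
$L{\left(h \right)} = \sqrt{-16 + 4 h^{2}}$ ($L{\left(h \right)} = \sqrt{-16 + \left(2 h\right)^{2}} = \sqrt{-16 + 4 h^{2}}$)
$L{\left(-32 \right)} 1312 + 217 = 2 \sqrt{-4 + \left(-32\right)^{2}} \cdot 1312 + 217 = 2 \sqrt{-4 + 1024} \cdot 1312 + 217 = 2 \sqrt{1020} \cdot 1312 + 217 = 2 \cdot 2 \sqrt{255} \cdot 1312 + 217 = 4 \sqrt{255} \cdot 1312 + 217 = 5248 \sqrt{255} + 217 = 217 + 5248 \sqrt{255}$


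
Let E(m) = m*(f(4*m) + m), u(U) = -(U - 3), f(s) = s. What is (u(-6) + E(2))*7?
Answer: 203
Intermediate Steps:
u(U) = 3 - U (u(U) = -(-3 + U) = 3 - U)
E(m) = 5*m² (E(m) = m*(4*m + m) = m*(5*m) = 5*m²)
(u(-6) + E(2))*7 = ((3 - 1*(-6)) + 5*2²)*7 = ((3 + 6) + 5*4)*7 = (9 + 20)*7 = 29*7 = 203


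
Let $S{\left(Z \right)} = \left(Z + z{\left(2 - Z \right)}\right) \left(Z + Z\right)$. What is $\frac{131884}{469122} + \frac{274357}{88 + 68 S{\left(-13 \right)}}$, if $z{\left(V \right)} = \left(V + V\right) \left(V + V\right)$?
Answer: $\frac{39052044299}{367821671808} \approx 0.10617$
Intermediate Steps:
$z{\left(V \right)} = 4 V^{2}$ ($z{\left(V \right)} = 2 V 2 V = 4 V^{2}$)
$S{\left(Z \right)} = 2 Z \left(Z + 4 \left(2 - Z\right)^{2}\right)$ ($S{\left(Z \right)} = \left(Z + 4 \left(2 - Z\right)^{2}\right) \left(Z + Z\right) = \left(Z + 4 \left(2 - Z\right)^{2}\right) 2 Z = 2 Z \left(Z + 4 \left(2 - Z\right)^{2}\right)$)
$\frac{131884}{469122} + \frac{274357}{88 + 68 S{\left(-13 \right)}} = \frac{131884}{469122} + \frac{274357}{88 + 68 \cdot 2 \left(-13\right) \left(-13 + 4 \left(-2 - 13\right)^{2}\right)} = 131884 \cdot \frac{1}{469122} + \frac{274357}{88 + 68 \cdot 2 \left(-13\right) \left(-13 + 4 \left(-15\right)^{2}\right)} = \frac{65942}{234561} + \frac{274357}{88 + 68 \cdot 2 \left(-13\right) \left(-13 + 4 \cdot 225\right)} = \frac{65942}{234561} + \frac{274357}{88 + 68 \cdot 2 \left(-13\right) \left(-13 + 900\right)} = \frac{65942}{234561} + \frac{274357}{88 + 68 \cdot 2 \left(-13\right) 887} = \frac{65942}{234561} + \frac{274357}{88 + 68 \left(-23062\right)} = \frac{65942}{234561} + \frac{274357}{88 - 1568216} = \frac{65942}{234561} + \frac{274357}{-1568128} = \frac{65942}{234561} + 274357 \left(- \frac{1}{1568128}\right) = \frac{65942}{234561} - \frac{274357}{1568128} = \frac{39052044299}{367821671808}$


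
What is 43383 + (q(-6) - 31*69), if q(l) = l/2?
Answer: 41241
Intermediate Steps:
q(l) = l/2 (q(l) = l*(1/2) = l/2)
43383 + (q(-6) - 31*69) = 43383 + ((1/2)*(-6) - 31*69) = 43383 + (-3 - 2139) = 43383 - 2142 = 41241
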